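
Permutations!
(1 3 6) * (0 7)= (0 7)(1 3 6)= [7, 3, 2, 6, 4, 5, 1, 0]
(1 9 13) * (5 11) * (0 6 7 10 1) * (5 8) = [6, 9, 2, 3, 4, 11, 7, 10, 5, 13, 1, 8, 12, 0] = (0 6 7 10 1 9 13)(5 11 8)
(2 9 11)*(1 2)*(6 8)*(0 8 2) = (0 8 6 2 9 11 1) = [8, 0, 9, 3, 4, 5, 2, 7, 6, 11, 10, 1]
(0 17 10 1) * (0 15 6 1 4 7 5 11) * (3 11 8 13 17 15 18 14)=(0 15 6 1 18 14 3 11)(4 7 5 8 13 17 10)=[15, 18, 2, 11, 7, 8, 1, 5, 13, 9, 4, 0, 12, 17, 3, 6, 16, 10, 14]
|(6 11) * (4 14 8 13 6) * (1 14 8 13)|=|(1 14 13 6 11 4 8)|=7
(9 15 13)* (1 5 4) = (1 5 4)(9 15 13) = [0, 5, 2, 3, 1, 4, 6, 7, 8, 15, 10, 11, 12, 9, 14, 13]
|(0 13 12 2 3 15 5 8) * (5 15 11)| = |(15)(0 13 12 2 3 11 5 8)| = 8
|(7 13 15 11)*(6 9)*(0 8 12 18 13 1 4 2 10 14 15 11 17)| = 14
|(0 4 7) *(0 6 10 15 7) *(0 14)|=12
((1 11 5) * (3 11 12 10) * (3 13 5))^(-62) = (1 13 12 5 10)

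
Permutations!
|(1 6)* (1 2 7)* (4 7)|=5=|(1 6 2 4 7)|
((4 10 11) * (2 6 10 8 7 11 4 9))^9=(2 6 10 4 8 7 11 9)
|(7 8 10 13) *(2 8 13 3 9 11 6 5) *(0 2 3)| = 20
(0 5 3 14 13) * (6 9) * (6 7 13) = [5, 1, 2, 14, 4, 3, 9, 13, 8, 7, 10, 11, 12, 0, 6] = (0 5 3 14 6 9 7 13)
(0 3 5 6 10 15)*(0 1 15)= (0 3 5 6 10)(1 15)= [3, 15, 2, 5, 4, 6, 10, 7, 8, 9, 0, 11, 12, 13, 14, 1]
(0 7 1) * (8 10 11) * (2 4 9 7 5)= (0 5 2 4 9 7 1)(8 10 11)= [5, 0, 4, 3, 9, 2, 6, 1, 10, 7, 11, 8]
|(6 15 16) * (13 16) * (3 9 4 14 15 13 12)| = 6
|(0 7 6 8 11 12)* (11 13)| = 7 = |(0 7 6 8 13 11 12)|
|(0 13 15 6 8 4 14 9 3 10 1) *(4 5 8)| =|(0 13 15 6 4 14 9 3 10 1)(5 8)| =10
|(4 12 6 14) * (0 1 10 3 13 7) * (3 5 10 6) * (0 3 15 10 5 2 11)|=30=|(0 1 6 14 4 12 15 10 2 11)(3 13 7)|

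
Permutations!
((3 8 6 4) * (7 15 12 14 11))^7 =(3 4 6 8)(7 12 11 15 14)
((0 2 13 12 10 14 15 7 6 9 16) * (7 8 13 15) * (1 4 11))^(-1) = ((0 2 15 8 13 12 10 14 7 6 9 16)(1 4 11))^(-1) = (0 16 9 6 7 14 10 12 13 8 15 2)(1 11 4)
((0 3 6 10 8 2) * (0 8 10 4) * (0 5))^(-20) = ((10)(0 3 6 4 5)(2 8))^(-20) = (10)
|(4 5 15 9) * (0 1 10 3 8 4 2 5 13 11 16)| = |(0 1 10 3 8 4 13 11 16)(2 5 15 9)| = 36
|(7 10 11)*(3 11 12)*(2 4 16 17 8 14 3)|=11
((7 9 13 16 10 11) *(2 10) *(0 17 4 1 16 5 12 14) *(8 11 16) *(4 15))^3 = ((0 17 15 4 1 8 11 7 9 13 5 12 14)(2 10 16))^3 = (0 4 11 13 14 15 8 9 12 17 1 7 5)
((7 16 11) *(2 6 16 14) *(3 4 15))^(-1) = (2 14 7 11 16 6)(3 15 4)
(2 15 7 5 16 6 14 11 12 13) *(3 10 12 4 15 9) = (2 9 3 10 12 13)(4 15 7 5 16 6 14 11) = [0, 1, 9, 10, 15, 16, 14, 5, 8, 3, 12, 4, 13, 2, 11, 7, 6]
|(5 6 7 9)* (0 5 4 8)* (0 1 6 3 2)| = 12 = |(0 5 3 2)(1 6 7 9 4 8)|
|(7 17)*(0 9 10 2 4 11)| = 6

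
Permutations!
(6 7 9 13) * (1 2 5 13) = (1 2 5 13 6 7 9) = [0, 2, 5, 3, 4, 13, 7, 9, 8, 1, 10, 11, 12, 6]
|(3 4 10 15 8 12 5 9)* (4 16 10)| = 8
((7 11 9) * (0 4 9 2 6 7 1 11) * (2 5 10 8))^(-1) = (0 7 6 2 8 10 5 11 1 9 4)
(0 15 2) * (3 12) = (0 15 2)(3 12) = [15, 1, 0, 12, 4, 5, 6, 7, 8, 9, 10, 11, 3, 13, 14, 2]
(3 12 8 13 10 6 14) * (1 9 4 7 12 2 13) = (1 9 4 7 12 8)(2 13 10 6 14 3) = [0, 9, 13, 2, 7, 5, 14, 12, 1, 4, 6, 11, 8, 10, 3]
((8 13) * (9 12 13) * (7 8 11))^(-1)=(7 11 13 12 9 8)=((7 8 9 12 13 11))^(-1)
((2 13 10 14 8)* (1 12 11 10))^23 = (1 13 2 8 14 10 11 12)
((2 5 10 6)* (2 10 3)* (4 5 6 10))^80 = ((10)(2 6 4 5 3))^80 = (10)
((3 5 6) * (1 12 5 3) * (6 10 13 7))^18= (1 13 12 7 5 6 10)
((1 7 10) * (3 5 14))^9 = (14)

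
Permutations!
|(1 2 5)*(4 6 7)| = |(1 2 5)(4 6 7)| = 3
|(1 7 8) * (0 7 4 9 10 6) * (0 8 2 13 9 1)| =8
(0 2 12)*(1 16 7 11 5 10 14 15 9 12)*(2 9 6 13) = (0 9 12)(1 16 7 11 5 10 14 15 6 13 2) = [9, 16, 1, 3, 4, 10, 13, 11, 8, 12, 14, 5, 0, 2, 15, 6, 7]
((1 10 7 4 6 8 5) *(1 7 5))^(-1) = (1 8 6 4 7 5 10)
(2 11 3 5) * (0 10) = (0 10)(2 11 3 5) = [10, 1, 11, 5, 4, 2, 6, 7, 8, 9, 0, 3]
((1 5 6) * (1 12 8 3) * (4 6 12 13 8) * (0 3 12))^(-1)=(0 5 1 3)(4 12 8 13 6)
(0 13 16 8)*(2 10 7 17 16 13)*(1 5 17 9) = (0 2 10 7 9 1 5 17 16 8) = [2, 5, 10, 3, 4, 17, 6, 9, 0, 1, 7, 11, 12, 13, 14, 15, 8, 16]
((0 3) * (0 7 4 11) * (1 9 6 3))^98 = ((0 1 9 6 3 7 4 11))^98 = (0 9 3 4)(1 6 7 11)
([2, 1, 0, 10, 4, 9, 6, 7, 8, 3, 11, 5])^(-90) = (11)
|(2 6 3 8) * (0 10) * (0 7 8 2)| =12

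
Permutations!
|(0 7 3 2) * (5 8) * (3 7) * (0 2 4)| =6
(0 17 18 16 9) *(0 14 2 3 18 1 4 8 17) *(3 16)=(1 4 8 17)(2 16 9 14)(3 18)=[0, 4, 16, 18, 8, 5, 6, 7, 17, 14, 10, 11, 12, 13, 2, 15, 9, 1, 3]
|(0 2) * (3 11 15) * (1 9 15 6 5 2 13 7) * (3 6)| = |(0 13 7 1 9 15 6 5 2)(3 11)| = 18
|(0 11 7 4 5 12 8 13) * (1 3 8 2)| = |(0 11 7 4 5 12 2 1 3 8 13)| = 11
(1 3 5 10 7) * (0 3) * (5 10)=(0 3 10 7 1)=[3, 0, 2, 10, 4, 5, 6, 1, 8, 9, 7]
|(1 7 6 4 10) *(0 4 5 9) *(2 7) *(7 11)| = |(0 4 10 1 2 11 7 6 5 9)| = 10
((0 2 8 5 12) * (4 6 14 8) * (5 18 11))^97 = (0 11 14 2 5 8 4 12 18 6)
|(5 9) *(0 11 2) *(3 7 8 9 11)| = |(0 3 7 8 9 5 11 2)| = 8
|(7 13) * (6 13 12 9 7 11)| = 3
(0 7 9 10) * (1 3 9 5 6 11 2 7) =(0 1 3 9 10)(2 7 5 6 11) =[1, 3, 7, 9, 4, 6, 11, 5, 8, 10, 0, 2]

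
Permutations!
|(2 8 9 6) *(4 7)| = 4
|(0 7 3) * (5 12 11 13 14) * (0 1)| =20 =|(0 7 3 1)(5 12 11 13 14)|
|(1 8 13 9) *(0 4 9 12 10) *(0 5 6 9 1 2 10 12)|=5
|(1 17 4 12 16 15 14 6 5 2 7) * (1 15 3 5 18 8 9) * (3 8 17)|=|(1 3 5 2 7 15 14 6 18 17 4 12 16 8 9)|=15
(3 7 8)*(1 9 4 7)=(1 9 4 7 8 3)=[0, 9, 2, 1, 7, 5, 6, 8, 3, 4]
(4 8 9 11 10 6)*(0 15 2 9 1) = (0 15 2 9 11 10 6 4 8 1) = [15, 0, 9, 3, 8, 5, 4, 7, 1, 11, 6, 10, 12, 13, 14, 2]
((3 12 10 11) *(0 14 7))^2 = (0 7 14)(3 10)(11 12) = ((0 14 7)(3 12 10 11))^2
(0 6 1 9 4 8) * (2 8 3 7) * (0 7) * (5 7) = (0 6 1 9 4 3)(2 8 5 7) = [6, 9, 8, 0, 3, 7, 1, 2, 5, 4]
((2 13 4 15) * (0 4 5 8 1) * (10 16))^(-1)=(0 1 8 5 13 2 15 4)(10 16)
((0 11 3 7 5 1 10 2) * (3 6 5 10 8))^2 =(0 6 1 3 10)(2 11 5 8 7)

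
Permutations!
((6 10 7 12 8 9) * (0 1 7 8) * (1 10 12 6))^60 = ((0 10 8 9 1 7 6 12))^60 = (0 1)(6 8)(7 10)(9 12)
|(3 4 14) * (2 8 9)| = 3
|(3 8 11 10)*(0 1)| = 4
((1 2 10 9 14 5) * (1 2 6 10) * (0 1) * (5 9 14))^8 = (14)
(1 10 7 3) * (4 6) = (1 10 7 3)(4 6) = [0, 10, 2, 1, 6, 5, 4, 3, 8, 9, 7]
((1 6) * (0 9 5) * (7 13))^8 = ((0 9 5)(1 6)(7 13))^8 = (13)(0 5 9)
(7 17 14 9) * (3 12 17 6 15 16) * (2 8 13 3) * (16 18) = [0, 1, 8, 12, 4, 5, 15, 6, 13, 7, 10, 11, 17, 3, 9, 18, 2, 14, 16] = (2 8 13 3 12 17 14 9 7 6 15 18 16)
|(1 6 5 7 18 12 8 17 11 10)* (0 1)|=|(0 1 6 5 7 18 12 8 17 11 10)|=11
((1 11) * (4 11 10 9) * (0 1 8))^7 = (11) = ((0 1 10 9 4 11 8))^7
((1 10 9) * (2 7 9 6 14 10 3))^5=(6 10 14)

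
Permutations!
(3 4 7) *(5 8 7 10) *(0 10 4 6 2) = (0 10 5 8 7 3 6 2) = [10, 1, 0, 6, 4, 8, 2, 3, 7, 9, 5]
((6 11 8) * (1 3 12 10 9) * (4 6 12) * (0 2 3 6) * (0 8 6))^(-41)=((0 2 3 4 8 12 10 9 1)(6 11))^(-41)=(0 8 1 4 9 3 10 2 12)(6 11)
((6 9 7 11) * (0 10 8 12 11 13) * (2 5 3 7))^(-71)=(0 10 8 12 11 6 9 2 5 3 7 13)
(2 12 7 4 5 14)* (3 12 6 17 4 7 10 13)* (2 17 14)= (2 6 14 17 4 5)(3 12 10 13)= [0, 1, 6, 12, 5, 2, 14, 7, 8, 9, 13, 11, 10, 3, 17, 15, 16, 4]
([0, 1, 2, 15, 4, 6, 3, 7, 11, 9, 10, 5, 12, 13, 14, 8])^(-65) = (3 15 8 11 5 6)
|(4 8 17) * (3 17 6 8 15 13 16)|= 6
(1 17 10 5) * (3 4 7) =[0, 17, 2, 4, 7, 1, 6, 3, 8, 9, 5, 11, 12, 13, 14, 15, 16, 10] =(1 17 10 5)(3 4 7)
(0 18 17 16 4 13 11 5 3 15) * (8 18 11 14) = [11, 1, 2, 15, 13, 3, 6, 7, 18, 9, 10, 5, 12, 14, 8, 0, 4, 16, 17] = (0 11 5 3 15)(4 13 14 8 18 17 16)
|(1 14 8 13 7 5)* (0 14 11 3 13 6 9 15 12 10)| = 24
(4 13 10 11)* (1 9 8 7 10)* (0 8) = [8, 9, 2, 3, 13, 5, 6, 10, 7, 0, 11, 4, 12, 1] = (0 8 7 10 11 4 13 1 9)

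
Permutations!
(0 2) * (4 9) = (0 2)(4 9) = [2, 1, 0, 3, 9, 5, 6, 7, 8, 4]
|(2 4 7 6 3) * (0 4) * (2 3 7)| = 6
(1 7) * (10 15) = [0, 7, 2, 3, 4, 5, 6, 1, 8, 9, 15, 11, 12, 13, 14, 10] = (1 7)(10 15)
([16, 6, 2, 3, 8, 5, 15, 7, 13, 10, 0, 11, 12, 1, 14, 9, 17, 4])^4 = (0 8 15 16 13 9 17 1 10 4 6)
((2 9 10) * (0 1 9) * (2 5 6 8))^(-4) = ((0 1 9 10 5 6 8 2))^(-4) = (0 5)(1 6)(2 10)(8 9)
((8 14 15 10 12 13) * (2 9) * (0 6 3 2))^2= (0 3 9 6 2)(8 15 12)(10 13 14)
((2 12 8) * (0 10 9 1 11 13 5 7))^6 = (0 5 11 9)(1 10 7 13)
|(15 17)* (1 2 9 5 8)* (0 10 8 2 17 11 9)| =|(0 10 8 1 17 15 11 9 5 2)| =10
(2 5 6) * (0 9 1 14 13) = (0 9 1 14 13)(2 5 6) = [9, 14, 5, 3, 4, 6, 2, 7, 8, 1, 10, 11, 12, 0, 13]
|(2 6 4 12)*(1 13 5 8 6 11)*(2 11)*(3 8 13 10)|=8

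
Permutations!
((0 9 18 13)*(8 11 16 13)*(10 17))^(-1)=(0 13 16 11 8 18 9)(10 17)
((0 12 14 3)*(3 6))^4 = (0 3 6 14 12)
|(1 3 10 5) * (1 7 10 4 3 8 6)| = 6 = |(1 8 6)(3 4)(5 7 10)|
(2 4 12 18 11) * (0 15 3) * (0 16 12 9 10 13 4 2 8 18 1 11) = (0 15 3 16 12 1 11 8 18)(4 9 10 13) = [15, 11, 2, 16, 9, 5, 6, 7, 18, 10, 13, 8, 1, 4, 14, 3, 12, 17, 0]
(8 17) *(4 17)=[0, 1, 2, 3, 17, 5, 6, 7, 4, 9, 10, 11, 12, 13, 14, 15, 16, 8]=(4 17 8)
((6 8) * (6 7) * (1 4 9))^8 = ((1 4 9)(6 8 7))^8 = (1 9 4)(6 7 8)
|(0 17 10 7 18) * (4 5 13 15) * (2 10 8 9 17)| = 60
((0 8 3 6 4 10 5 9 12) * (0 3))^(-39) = (0 8)(3 10 12 4 9 6 5)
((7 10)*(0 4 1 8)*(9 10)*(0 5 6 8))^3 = ((0 4 1)(5 6 8)(7 9 10))^3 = (10)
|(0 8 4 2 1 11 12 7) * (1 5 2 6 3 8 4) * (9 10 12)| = 22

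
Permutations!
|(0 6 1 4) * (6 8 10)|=6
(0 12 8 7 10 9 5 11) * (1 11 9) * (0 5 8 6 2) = (0 12 6 2)(1 11 5 9 8 7 10) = [12, 11, 0, 3, 4, 9, 2, 10, 7, 8, 1, 5, 6]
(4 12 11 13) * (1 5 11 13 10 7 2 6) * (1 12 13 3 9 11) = (1 5)(2 6 12 3 9 11 10 7)(4 13) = [0, 5, 6, 9, 13, 1, 12, 2, 8, 11, 7, 10, 3, 4]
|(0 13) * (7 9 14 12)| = |(0 13)(7 9 14 12)| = 4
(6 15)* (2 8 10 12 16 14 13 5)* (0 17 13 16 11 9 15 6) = (0 17 13 5 2 8 10 12 11 9 15)(14 16) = [17, 1, 8, 3, 4, 2, 6, 7, 10, 15, 12, 9, 11, 5, 16, 0, 14, 13]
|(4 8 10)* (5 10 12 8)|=6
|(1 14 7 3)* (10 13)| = |(1 14 7 3)(10 13)| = 4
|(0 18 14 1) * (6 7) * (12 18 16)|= 6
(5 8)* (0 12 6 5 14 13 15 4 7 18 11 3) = (0 12 6 5 8 14 13 15 4 7 18 11 3) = [12, 1, 2, 0, 7, 8, 5, 18, 14, 9, 10, 3, 6, 15, 13, 4, 16, 17, 11]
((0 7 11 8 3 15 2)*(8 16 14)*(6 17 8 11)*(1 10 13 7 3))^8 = (1 10 13 7 6 17 8)(11 14 16)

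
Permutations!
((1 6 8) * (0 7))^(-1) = ((0 7)(1 6 8))^(-1) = (0 7)(1 8 6)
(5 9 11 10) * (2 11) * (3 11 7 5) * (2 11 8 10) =[0, 1, 7, 8, 4, 9, 6, 5, 10, 11, 3, 2] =(2 7 5 9 11)(3 8 10)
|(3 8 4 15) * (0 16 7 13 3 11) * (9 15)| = |(0 16 7 13 3 8 4 9 15 11)| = 10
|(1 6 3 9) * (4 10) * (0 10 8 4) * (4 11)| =|(0 10)(1 6 3 9)(4 8 11)| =12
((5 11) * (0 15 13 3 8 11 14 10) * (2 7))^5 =(0 11 15 5 13 14 3 10 8)(2 7) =((0 15 13 3 8 11 5 14 10)(2 7))^5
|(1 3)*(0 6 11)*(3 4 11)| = 6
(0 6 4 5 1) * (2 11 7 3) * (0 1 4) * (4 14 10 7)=[6, 1, 11, 2, 5, 14, 0, 3, 8, 9, 7, 4, 12, 13, 10]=(0 6)(2 11 4 5 14 10 7 3)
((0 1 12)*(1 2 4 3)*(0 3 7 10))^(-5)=(1 12 3)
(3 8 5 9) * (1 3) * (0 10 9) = (0 10 9 1 3 8 5) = [10, 3, 2, 8, 4, 0, 6, 7, 5, 1, 9]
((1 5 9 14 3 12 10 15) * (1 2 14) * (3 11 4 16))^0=(16)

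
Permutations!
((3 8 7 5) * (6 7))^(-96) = ((3 8 6 7 5))^(-96) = (3 5 7 6 8)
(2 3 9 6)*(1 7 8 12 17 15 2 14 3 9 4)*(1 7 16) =(1 16)(2 9 6 14 3 4 7 8 12 17 15) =[0, 16, 9, 4, 7, 5, 14, 8, 12, 6, 10, 11, 17, 13, 3, 2, 1, 15]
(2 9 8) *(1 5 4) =(1 5 4)(2 9 8) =[0, 5, 9, 3, 1, 4, 6, 7, 2, 8]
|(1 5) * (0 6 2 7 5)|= |(0 6 2 7 5 1)|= 6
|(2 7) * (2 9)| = 3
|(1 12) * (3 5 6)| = 6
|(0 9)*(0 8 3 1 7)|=|(0 9 8 3 1 7)|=6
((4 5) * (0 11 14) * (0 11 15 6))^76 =((0 15 6)(4 5)(11 14))^76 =(0 15 6)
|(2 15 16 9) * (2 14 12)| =6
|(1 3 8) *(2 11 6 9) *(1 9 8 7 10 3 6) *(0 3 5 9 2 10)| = |(0 3 7)(1 6 8 2 11)(5 9 10)| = 15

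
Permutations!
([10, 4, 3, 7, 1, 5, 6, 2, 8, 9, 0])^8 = (10)(2 7 3)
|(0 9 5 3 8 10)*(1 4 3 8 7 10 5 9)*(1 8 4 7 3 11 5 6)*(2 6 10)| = 12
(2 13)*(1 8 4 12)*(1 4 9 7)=(1 8 9 7)(2 13)(4 12)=[0, 8, 13, 3, 12, 5, 6, 1, 9, 7, 10, 11, 4, 2]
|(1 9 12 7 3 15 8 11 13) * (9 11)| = |(1 11 13)(3 15 8 9 12 7)| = 6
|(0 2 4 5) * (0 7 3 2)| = 5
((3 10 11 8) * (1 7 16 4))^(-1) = (1 4 16 7)(3 8 11 10)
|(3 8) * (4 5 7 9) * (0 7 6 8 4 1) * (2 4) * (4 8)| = |(0 7 9 1)(2 8 3)(4 5 6)| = 12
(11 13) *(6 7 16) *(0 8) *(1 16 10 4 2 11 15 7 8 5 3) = (0 5 3 1 16 6 8)(2 11 13 15 7 10 4) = [5, 16, 11, 1, 2, 3, 8, 10, 0, 9, 4, 13, 12, 15, 14, 7, 6]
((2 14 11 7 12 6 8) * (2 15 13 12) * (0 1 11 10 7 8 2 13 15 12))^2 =(15)(0 11 12 2 10 13 1 8 6 14 7)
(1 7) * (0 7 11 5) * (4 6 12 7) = [4, 11, 2, 3, 6, 0, 12, 1, 8, 9, 10, 5, 7] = (0 4 6 12 7 1 11 5)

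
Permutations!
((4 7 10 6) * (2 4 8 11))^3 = (2 10 11 7 8 4 6)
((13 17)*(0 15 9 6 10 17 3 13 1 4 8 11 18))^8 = ((0 15 9 6 10 17 1 4 8 11 18)(3 13))^8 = (0 8 17 9 18 4 10 15 11 1 6)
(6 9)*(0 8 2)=(0 8 2)(6 9)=[8, 1, 0, 3, 4, 5, 9, 7, 2, 6]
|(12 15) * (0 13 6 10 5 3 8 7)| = |(0 13 6 10 5 3 8 7)(12 15)| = 8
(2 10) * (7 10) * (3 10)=(2 7 3 10)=[0, 1, 7, 10, 4, 5, 6, 3, 8, 9, 2]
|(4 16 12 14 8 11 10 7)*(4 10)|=6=|(4 16 12 14 8 11)(7 10)|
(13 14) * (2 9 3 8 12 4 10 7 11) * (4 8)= (2 9 3 4 10 7 11)(8 12)(13 14)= [0, 1, 9, 4, 10, 5, 6, 11, 12, 3, 7, 2, 8, 14, 13]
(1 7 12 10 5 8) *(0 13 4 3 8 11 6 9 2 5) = [13, 7, 5, 8, 3, 11, 9, 12, 1, 2, 0, 6, 10, 4] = (0 13 4 3 8 1 7 12 10)(2 5 11 6 9)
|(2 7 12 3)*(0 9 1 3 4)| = |(0 9 1 3 2 7 12 4)| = 8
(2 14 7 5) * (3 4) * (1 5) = [0, 5, 14, 4, 3, 2, 6, 1, 8, 9, 10, 11, 12, 13, 7] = (1 5 2 14 7)(3 4)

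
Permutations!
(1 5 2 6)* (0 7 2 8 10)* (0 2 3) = (0 7 3)(1 5 8 10 2 6) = [7, 5, 6, 0, 4, 8, 1, 3, 10, 9, 2]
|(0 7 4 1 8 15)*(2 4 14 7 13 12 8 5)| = 20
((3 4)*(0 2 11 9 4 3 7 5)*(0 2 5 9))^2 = ((0 5 2 11)(4 7 9))^2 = (0 2)(4 9 7)(5 11)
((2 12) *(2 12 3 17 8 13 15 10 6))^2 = (2 17 13 10)(3 8 15 6)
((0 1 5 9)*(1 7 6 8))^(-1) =((0 7 6 8 1 5 9))^(-1) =(0 9 5 1 8 6 7)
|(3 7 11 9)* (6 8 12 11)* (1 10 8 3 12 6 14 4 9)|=11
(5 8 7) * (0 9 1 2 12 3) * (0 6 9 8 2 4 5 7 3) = (0 8 3 6 9 1 4 5 2 12) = [8, 4, 12, 6, 5, 2, 9, 7, 3, 1, 10, 11, 0]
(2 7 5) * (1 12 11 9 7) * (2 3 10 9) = (1 12 11 2)(3 10 9 7 5) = [0, 12, 1, 10, 4, 3, 6, 5, 8, 7, 9, 2, 11]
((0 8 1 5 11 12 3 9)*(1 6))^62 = ((0 8 6 1 5 11 12 3 9))^62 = (0 9 3 12 11 5 1 6 8)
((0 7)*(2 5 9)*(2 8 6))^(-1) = (0 7)(2 6 8 9 5)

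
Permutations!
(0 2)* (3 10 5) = (0 2)(3 10 5) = [2, 1, 0, 10, 4, 3, 6, 7, 8, 9, 5]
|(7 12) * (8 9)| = |(7 12)(8 9)| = 2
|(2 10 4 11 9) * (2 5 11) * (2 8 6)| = |(2 10 4 8 6)(5 11 9)| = 15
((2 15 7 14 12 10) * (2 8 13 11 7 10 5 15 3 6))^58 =(2 3 6)(5 13 12 8 14 10 7 15 11)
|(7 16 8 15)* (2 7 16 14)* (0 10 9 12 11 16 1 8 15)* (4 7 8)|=|(0 10 9 12 11 16 15 1 4 7 14 2 8)|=13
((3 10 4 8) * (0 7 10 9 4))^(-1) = (0 10 7)(3 8 4 9)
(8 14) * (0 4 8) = [4, 1, 2, 3, 8, 5, 6, 7, 14, 9, 10, 11, 12, 13, 0] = (0 4 8 14)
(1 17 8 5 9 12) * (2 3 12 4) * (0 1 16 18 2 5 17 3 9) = [1, 3, 9, 12, 5, 0, 6, 7, 17, 4, 10, 11, 16, 13, 14, 15, 18, 8, 2] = (0 1 3 12 16 18 2 9 4 5)(8 17)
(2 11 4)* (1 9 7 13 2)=(1 9 7 13 2 11 4)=[0, 9, 11, 3, 1, 5, 6, 13, 8, 7, 10, 4, 12, 2]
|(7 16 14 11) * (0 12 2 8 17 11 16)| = 14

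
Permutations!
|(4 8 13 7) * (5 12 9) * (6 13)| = 15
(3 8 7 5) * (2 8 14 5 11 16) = (2 8 7 11 16)(3 14 5) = [0, 1, 8, 14, 4, 3, 6, 11, 7, 9, 10, 16, 12, 13, 5, 15, 2]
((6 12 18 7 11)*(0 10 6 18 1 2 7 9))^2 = (0 6 1 7 18)(2 11 9 10 12)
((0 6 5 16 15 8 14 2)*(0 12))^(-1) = (0 12 2 14 8 15 16 5 6)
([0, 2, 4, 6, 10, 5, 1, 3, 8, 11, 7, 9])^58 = [0, 4, 10, 1, 7, 5, 2, 6, 8, 9, 3, 11]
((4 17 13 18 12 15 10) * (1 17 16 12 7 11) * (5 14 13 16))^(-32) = (1 5 17 14 16 13 12 18 15 7 10 11 4)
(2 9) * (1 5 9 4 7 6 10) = (1 5 9 2 4 7 6 10) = [0, 5, 4, 3, 7, 9, 10, 6, 8, 2, 1]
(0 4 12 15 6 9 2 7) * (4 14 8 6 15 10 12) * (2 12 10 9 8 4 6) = (15)(0 14 4 6 8 2 7)(9 12) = [14, 1, 7, 3, 6, 5, 8, 0, 2, 12, 10, 11, 9, 13, 4, 15]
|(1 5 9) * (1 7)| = 4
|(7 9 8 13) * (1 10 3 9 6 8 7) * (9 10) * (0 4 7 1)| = |(0 4 7 6 8 13)(1 9)(3 10)| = 6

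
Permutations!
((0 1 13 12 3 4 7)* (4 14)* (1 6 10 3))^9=((0 6 10 3 14 4 7)(1 13 12))^9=(0 10 14 7 6 3 4)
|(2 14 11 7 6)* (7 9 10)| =7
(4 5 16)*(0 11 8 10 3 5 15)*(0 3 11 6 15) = (0 6 15 3 5 16 4)(8 10 11) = [6, 1, 2, 5, 0, 16, 15, 7, 10, 9, 11, 8, 12, 13, 14, 3, 4]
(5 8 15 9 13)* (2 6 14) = (2 6 14)(5 8 15 9 13) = [0, 1, 6, 3, 4, 8, 14, 7, 15, 13, 10, 11, 12, 5, 2, 9]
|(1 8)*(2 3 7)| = 6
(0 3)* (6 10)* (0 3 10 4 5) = (0 10 6 4 5) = [10, 1, 2, 3, 5, 0, 4, 7, 8, 9, 6]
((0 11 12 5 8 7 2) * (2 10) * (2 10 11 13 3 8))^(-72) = (13)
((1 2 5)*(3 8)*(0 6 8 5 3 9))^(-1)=((0 6 8 9)(1 2 3 5))^(-1)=(0 9 8 6)(1 5 3 2)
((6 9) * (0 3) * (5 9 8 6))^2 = (9)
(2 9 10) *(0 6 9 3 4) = (0 6 9 10 2 3 4) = [6, 1, 3, 4, 0, 5, 9, 7, 8, 10, 2]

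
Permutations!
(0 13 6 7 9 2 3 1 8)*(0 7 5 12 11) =(0 13 6 5 12 11)(1 8 7 9 2 3) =[13, 8, 3, 1, 4, 12, 5, 9, 7, 2, 10, 0, 11, 6]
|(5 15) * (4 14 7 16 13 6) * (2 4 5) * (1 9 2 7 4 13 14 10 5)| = 35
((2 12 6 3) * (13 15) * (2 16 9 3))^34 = ((2 12 6)(3 16 9)(13 15))^34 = (2 12 6)(3 16 9)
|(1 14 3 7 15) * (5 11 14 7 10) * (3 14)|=|(1 7 15)(3 10 5 11)|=12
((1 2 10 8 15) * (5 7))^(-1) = (1 15 8 10 2)(5 7)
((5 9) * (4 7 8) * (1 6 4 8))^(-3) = (1 6 4 7)(5 9)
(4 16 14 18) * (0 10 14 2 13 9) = (0 10 14 18 4 16 2 13 9) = [10, 1, 13, 3, 16, 5, 6, 7, 8, 0, 14, 11, 12, 9, 18, 15, 2, 17, 4]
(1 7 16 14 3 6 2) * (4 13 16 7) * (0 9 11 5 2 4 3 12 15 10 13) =(0 9 11 5 2 1 3 6 4)(10 13 16 14 12 15) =[9, 3, 1, 6, 0, 2, 4, 7, 8, 11, 13, 5, 15, 16, 12, 10, 14]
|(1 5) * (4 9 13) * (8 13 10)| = 10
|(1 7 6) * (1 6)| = 2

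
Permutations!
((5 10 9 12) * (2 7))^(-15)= ((2 7)(5 10 9 12))^(-15)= (2 7)(5 10 9 12)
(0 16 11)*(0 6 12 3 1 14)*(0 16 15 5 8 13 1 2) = (0 15 5 8 13 1 14 16 11 6 12 3 2) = [15, 14, 0, 2, 4, 8, 12, 7, 13, 9, 10, 6, 3, 1, 16, 5, 11]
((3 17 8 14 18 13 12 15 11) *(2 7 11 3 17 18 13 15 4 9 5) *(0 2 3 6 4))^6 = (0 14 11)(2 13 17)(3 5 9 4 6 15 18)(7 12 8)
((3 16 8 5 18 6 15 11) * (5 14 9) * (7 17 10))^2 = (3 8 9 18 15)(5 6 11 16 14)(7 10 17)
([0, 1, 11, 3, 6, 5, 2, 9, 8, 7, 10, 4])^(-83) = (2 11 4 6)(7 9)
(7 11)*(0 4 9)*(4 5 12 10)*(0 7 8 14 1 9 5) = (1 9 7 11 8 14)(4 5 12 10) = [0, 9, 2, 3, 5, 12, 6, 11, 14, 7, 4, 8, 10, 13, 1]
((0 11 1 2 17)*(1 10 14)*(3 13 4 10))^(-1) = (0 17 2 1 14 10 4 13 3 11) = ((0 11 3 13 4 10 14 1 2 17))^(-1)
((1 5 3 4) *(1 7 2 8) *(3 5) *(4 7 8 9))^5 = ((1 3 7 2 9 4 8))^5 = (1 4 2 3 8 9 7)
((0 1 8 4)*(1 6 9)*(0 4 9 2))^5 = ((0 6 2)(1 8 9))^5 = (0 2 6)(1 9 8)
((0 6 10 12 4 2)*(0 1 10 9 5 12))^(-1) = (0 10 1 2 4 12 5 9 6)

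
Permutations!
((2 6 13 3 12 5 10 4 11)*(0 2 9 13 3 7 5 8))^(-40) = ((0 2 6 3 12 8)(4 11 9 13 7 5 10))^(-40) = (0 6 12)(2 3 8)(4 9 7 10 11 13 5)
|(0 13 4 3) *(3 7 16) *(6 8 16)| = 8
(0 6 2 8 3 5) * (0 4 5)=[6, 1, 8, 0, 5, 4, 2, 7, 3]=(0 6 2 8 3)(4 5)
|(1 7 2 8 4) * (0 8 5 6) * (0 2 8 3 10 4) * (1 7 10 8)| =|(0 3 8)(1 10 4 7)(2 5 6)| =12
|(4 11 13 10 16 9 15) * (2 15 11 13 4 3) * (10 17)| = 21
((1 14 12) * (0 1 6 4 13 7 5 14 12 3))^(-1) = ((0 1 12 6 4 13 7 5 14 3))^(-1) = (0 3 14 5 7 13 4 6 12 1)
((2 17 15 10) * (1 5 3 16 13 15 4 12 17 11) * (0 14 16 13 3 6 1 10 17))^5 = ((0 14 16 3 13 15 17 4 12)(1 5 6)(2 11 10))^5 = (0 15 14 17 16 4 3 12 13)(1 6 5)(2 10 11)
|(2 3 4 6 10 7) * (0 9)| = |(0 9)(2 3 4 6 10 7)| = 6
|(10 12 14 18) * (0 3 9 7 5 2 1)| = 28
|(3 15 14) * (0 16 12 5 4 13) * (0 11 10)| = 24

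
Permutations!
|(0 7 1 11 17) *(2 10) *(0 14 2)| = 8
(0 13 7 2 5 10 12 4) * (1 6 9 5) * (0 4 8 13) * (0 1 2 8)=(0 1 6 9 5 10 12)(7 8 13)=[1, 6, 2, 3, 4, 10, 9, 8, 13, 5, 12, 11, 0, 7]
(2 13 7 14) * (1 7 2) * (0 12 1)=(0 12 1 7 14)(2 13)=[12, 7, 13, 3, 4, 5, 6, 14, 8, 9, 10, 11, 1, 2, 0]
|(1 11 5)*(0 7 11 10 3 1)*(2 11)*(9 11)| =|(0 7 2 9 11 5)(1 10 3)| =6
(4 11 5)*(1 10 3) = (1 10 3)(4 11 5) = [0, 10, 2, 1, 11, 4, 6, 7, 8, 9, 3, 5]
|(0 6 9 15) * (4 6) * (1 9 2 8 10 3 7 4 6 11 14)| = 13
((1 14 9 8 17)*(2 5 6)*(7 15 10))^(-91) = ((1 14 9 8 17)(2 5 6)(7 15 10))^(-91) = (1 17 8 9 14)(2 6 5)(7 10 15)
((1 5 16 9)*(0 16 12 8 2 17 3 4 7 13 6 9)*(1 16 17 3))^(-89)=(0 7 12 16 4 5 9 3 1 6 2 17 13 8)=((0 17 1 5 12 8 2 3 4 7 13 6 9 16))^(-89)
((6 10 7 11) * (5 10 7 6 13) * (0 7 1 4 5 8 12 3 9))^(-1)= (0 9 3 12 8 13 11 7)(1 6 10 5 4)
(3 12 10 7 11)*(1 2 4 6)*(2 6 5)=[0, 6, 4, 12, 5, 2, 1, 11, 8, 9, 7, 3, 10]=(1 6)(2 4 5)(3 12 10 7 11)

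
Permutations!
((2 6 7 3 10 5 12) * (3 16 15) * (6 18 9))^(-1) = (2 12 5 10 3 15 16 7 6 9 18)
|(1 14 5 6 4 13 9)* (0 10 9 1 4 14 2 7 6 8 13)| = 8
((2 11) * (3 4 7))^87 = (2 11)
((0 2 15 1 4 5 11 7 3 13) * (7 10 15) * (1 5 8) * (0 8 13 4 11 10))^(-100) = ((0 2 7 3 4 13 8 1 11)(5 10 15))^(-100) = (0 11 1 8 13 4 3 7 2)(5 15 10)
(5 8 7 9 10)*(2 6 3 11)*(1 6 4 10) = (1 6 3 11 2 4 10 5 8 7 9) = [0, 6, 4, 11, 10, 8, 3, 9, 7, 1, 5, 2]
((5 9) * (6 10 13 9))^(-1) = ((5 6 10 13 9))^(-1) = (5 9 13 10 6)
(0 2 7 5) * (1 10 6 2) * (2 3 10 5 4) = [1, 5, 7, 10, 2, 0, 3, 4, 8, 9, 6] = (0 1 5)(2 7 4)(3 10 6)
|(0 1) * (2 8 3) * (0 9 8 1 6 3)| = 7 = |(0 6 3 2 1 9 8)|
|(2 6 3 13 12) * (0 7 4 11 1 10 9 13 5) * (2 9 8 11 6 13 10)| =24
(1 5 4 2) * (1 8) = (1 5 4 2 8) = [0, 5, 8, 3, 2, 4, 6, 7, 1]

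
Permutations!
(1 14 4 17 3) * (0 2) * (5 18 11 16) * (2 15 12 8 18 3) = (0 15 12 8 18 11 16 5 3 1 14 4 17 2) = [15, 14, 0, 1, 17, 3, 6, 7, 18, 9, 10, 16, 8, 13, 4, 12, 5, 2, 11]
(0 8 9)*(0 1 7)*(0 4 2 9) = [8, 7, 9, 3, 2, 5, 6, 4, 0, 1] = (0 8)(1 7 4 2 9)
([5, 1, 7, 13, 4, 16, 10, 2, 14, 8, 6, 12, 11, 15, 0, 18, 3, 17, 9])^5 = (0 15)(2 7)(3 8)(5 18)(6 10)(9 16)(11 12)(13 14)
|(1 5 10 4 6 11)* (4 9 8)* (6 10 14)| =|(1 5 14 6 11)(4 10 9 8)| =20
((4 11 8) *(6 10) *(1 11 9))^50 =((1 11 8 4 9)(6 10))^50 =(11)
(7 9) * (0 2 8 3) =(0 2 8 3)(7 9) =[2, 1, 8, 0, 4, 5, 6, 9, 3, 7]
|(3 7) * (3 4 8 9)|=5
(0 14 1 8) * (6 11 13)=(0 14 1 8)(6 11 13)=[14, 8, 2, 3, 4, 5, 11, 7, 0, 9, 10, 13, 12, 6, 1]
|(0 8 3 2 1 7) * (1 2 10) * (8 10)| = 4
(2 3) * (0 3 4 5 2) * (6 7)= (0 3)(2 4 5)(6 7)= [3, 1, 4, 0, 5, 2, 7, 6]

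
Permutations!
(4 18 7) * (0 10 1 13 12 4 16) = (0 10 1 13 12 4 18 7 16) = [10, 13, 2, 3, 18, 5, 6, 16, 8, 9, 1, 11, 4, 12, 14, 15, 0, 17, 7]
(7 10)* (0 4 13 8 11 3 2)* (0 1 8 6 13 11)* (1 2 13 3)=[4, 8, 2, 13, 11, 5, 3, 10, 0, 9, 7, 1, 12, 6]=(0 4 11 1 8)(3 13 6)(7 10)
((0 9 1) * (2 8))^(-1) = (0 1 9)(2 8)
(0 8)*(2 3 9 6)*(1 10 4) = (0 8)(1 10 4)(2 3 9 6) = [8, 10, 3, 9, 1, 5, 2, 7, 0, 6, 4]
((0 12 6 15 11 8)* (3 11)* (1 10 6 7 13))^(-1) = (0 8 11 3 15 6 10 1 13 7 12)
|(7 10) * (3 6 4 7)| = |(3 6 4 7 10)| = 5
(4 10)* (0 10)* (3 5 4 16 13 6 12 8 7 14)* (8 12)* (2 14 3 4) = (0 10 16 13 6 8 7 3 5 2 14 4) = [10, 1, 14, 5, 0, 2, 8, 3, 7, 9, 16, 11, 12, 6, 4, 15, 13]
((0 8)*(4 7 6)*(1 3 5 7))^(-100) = (8)(1 5 6)(3 7 4)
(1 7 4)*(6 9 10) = (1 7 4)(6 9 10) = [0, 7, 2, 3, 1, 5, 9, 4, 8, 10, 6]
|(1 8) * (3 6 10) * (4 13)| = |(1 8)(3 6 10)(4 13)| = 6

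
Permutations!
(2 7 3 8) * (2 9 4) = (2 7 3 8 9 4) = [0, 1, 7, 8, 2, 5, 6, 3, 9, 4]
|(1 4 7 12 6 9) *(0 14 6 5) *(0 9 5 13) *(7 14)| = 12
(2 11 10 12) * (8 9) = (2 11 10 12)(8 9) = [0, 1, 11, 3, 4, 5, 6, 7, 9, 8, 12, 10, 2]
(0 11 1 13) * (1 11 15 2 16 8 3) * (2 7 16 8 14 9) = (0 15 7 16 14 9 2 8 3 1 13) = [15, 13, 8, 1, 4, 5, 6, 16, 3, 2, 10, 11, 12, 0, 9, 7, 14]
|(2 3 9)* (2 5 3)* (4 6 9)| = 5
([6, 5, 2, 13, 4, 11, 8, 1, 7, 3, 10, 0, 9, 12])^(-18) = [7, 0, 2, 12, 4, 6, 1, 11, 5, 13, 10, 8, 3, 9]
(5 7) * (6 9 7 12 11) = [0, 1, 2, 3, 4, 12, 9, 5, 8, 7, 10, 6, 11] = (5 12 11 6 9 7)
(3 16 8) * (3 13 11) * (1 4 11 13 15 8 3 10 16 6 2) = (1 4 11 10 16 3 6 2)(8 15) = [0, 4, 1, 6, 11, 5, 2, 7, 15, 9, 16, 10, 12, 13, 14, 8, 3]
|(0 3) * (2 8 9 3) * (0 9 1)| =|(0 2 8 1)(3 9)| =4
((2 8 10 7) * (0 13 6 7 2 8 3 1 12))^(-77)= (0 7 2 12 6 10 1 13 8 3)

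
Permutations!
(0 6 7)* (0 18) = (0 6 7 18) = [6, 1, 2, 3, 4, 5, 7, 18, 8, 9, 10, 11, 12, 13, 14, 15, 16, 17, 0]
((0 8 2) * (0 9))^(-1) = ((0 8 2 9))^(-1) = (0 9 2 8)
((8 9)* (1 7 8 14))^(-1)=((1 7 8 9 14))^(-1)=(1 14 9 8 7)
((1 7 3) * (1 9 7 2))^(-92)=(3 9 7)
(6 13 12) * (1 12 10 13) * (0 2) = (0 2)(1 12 6)(10 13) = [2, 12, 0, 3, 4, 5, 1, 7, 8, 9, 13, 11, 6, 10]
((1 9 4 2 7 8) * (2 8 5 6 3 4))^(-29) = ((1 9 2 7 5 6 3 4 8))^(-29) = (1 4 6 7 9 8 3 5 2)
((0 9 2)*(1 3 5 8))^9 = (9)(1 3 5 8)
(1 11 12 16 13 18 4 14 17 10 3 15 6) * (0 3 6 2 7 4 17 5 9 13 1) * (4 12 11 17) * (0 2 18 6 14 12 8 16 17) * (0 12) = [3, 12, 7, 15, 0, 9, 2, 8, 16, 13, 14, 11, 17, 6, 5, 18, 1, 10, 4] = (0 3 15 18 4)(1 12 17 10 14 5 9 13 6 2 7 8 16)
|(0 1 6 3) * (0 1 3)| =|(0 3 1 6)| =4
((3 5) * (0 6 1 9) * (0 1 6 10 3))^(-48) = ((0 10 3 5)(1 9))^(-48) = (10)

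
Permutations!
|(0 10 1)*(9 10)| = 4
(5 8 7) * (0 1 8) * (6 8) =(0 1 6 8 7 5) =[1, 6, 2, 3, 4, 0, 8, 5, 7]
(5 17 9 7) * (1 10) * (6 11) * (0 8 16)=[8, 10, 2, 3, 4, 17, 11, 5, 16, 7, 1, 6, 12, 13, 14, 15, 0, 9]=(0 8 16)(1 10)(5 17 9 7)(6 11)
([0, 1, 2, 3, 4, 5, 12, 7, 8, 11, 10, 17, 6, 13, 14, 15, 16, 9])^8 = (9 17 11)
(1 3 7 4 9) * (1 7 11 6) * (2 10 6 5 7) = [0, 3, 10, 11, 9, 7, 1, 4, 8, 2, 6, 5] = (1 3 11 5 7 4 9 2 10 6)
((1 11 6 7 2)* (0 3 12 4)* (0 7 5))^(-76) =((0 3 12 4 7 2 1 11 6 5))^(-76) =(0 7 6 12 1)(2 5 4 11 3)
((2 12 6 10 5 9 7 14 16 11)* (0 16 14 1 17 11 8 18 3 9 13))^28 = (0 6 17 3)(1 18 13 12)(2 7 8 5)(9 16 10 11) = ((0 16 8 18 3 9 7 1 17 11 2 12 6 10 5 13))^28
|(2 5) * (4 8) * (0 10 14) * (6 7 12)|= |(0 10 14)(2 5)(4 8)(6 7 12)|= 6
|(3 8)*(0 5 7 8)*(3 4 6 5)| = 10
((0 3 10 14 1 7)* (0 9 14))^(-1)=((0 3 10)(1 7 9 14))^(-1)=(0 10 3)(1 14 9 7)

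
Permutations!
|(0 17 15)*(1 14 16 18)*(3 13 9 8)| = 12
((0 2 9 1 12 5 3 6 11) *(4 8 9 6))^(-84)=(12)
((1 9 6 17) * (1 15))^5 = (17)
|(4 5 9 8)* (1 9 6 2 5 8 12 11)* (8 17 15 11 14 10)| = |(1 9 12 14 10 8 4 17 15 11)(2 5 6)| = 30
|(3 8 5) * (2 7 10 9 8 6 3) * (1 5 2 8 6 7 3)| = 9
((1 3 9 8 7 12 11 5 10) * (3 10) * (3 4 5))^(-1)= ((1 10)(3 9 8 7 12 11)(4 5))^(-1)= (1 10)(3 11 12 7 8 9)(4 5)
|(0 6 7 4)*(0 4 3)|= |(0 6 7 3)|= 4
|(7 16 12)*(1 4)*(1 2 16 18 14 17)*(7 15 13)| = 11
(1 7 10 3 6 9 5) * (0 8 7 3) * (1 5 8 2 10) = (0 2 10)(1 3 6 9 8 7) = [2, 3, 10, 6, 4, 5, 9, 1, 7, 8, 0]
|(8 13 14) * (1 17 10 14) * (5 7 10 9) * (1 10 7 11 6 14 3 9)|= 18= |(1 17)(3 9 5 11 6 14 8 13 10)|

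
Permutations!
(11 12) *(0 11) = (0 11 12) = [11, 1, 2, 3, 4, 5, 6, 7, 8, 9, 10, 12, 0]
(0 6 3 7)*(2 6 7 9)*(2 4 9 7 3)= (0 3 7)(2 6)(4 9)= [3, 1, 6, 7, 9, 5, 2, 0, 8, 4]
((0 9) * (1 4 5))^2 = ((0 9)(1 4 5))^2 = (9)(1 5 4)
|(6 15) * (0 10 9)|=6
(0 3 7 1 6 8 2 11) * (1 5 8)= (0 3 7 5 8 2 11)(1 6)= [3, 6, 11, 7, 4, 8, 1, 5, 2, 9, 10, 0]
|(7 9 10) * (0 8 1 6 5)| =15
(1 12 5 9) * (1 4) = (1 12 5 9 4) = [0, 12, 2, 3, 1, 9, 6, 7, 8, 4, 10, 11, 5]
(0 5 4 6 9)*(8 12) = [5, 1, 2, 3, 6, 4, 9, 7, 12, 0, 10, 11, 8] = (0 5 4 6 9)(8 12)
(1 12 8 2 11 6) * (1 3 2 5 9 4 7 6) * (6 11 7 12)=(1 6 3 2 7 11)(4 12 8 5 9)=[0, 6, 7, 2, 12, 9, 3, 11, 5, 4, 10, 1, 8]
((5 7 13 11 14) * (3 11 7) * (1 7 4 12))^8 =(14)(1 4 7 12 13)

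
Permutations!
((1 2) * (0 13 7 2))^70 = (13)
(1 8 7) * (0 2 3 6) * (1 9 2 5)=(0 5 1 8 7 9 2 3 6)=[5, 8, 3, 6, 4, 1, 0, 9, 7, 2]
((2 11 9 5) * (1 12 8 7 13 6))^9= ((1 12 8 7 13 6)(2 11 9 5))^9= (1 7)(2 11 9 5)(6 8)(12 13)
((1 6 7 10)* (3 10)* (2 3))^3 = (1 2)(3 6)(7 10)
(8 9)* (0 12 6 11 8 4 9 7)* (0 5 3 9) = (0 12 6 11 8 7 5 3 9 4) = [12, 1, 2, 9, 0, 3, 11, 5, 7, 4, 10, 8, 6]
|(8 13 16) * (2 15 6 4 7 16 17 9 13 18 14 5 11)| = |(2 15 6 4 7 16 8 18 14 5 11)(9 13 17)| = 33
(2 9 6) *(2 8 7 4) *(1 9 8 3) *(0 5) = (0 5)(1 9 6 3)(2 8 7 4) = [5, 9, 8, 1, 2, 0, 3, 4, 7, 6]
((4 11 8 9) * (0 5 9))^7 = (0 5 9 4 11 8)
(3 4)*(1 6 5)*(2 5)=(1 6 2 5)(3 4)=[0, 6, 5, 4, 3, 1, 2]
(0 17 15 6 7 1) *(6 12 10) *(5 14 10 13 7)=(0 17 15 12 13 7 1)(5 14 10 6)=[17, 0, 2, 3, 4, 14, 5, 1, 8, 9, 6, 11, 13, 7, 10, 12, 16, 15]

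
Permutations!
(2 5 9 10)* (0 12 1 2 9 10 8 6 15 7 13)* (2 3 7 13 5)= (0 12 1 3 7 5 10 9 8 6 15 13)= [12, 3, 2, 7, 4, 10, 15, 5, 6, 8, 9, 11, 1, 0, 14, 13]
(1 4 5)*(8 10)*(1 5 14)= (1 4 14)(8 10)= [0, 4, 2, 3, 14, 5, 6, 7, 10, 9, 8, 11, 12, 13, 1]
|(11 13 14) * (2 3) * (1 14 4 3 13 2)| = 7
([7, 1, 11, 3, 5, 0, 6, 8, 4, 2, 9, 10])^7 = (0 8 5 7 4)(2 9 10 11)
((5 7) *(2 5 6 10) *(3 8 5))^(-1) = ((2 3 8 5 7 6 10))^(-1) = (2 10 6 7 5 8 3)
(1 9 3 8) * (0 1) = [1, 9, 2, 8, 4, 5, 6, 7, 0, 3] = (0 1 9 3 8)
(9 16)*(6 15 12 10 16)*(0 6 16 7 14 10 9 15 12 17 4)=(0 6 12 9 16 15 17 4)(7 14 10)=[6, 1, 2, 3, 0, 5, 12, 14, 8, 16, 7, 11, 9, 13, 10, 17, 15, 4]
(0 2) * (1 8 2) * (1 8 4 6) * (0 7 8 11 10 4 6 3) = (0 11 10 4 3)(1 6)(2 7 8) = [11, 6, 7, 0, 3, 5, 1, 8, 2, 9, 4, 10]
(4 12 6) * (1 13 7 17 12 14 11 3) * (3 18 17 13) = (1 3)(4 14 11 18 17 12 6)(7 13) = [0, 3, 2, 1, 14, 5, 4, 13, 8, 9, 10, 18, 6, 7, 11, 15, 16, 12, 17]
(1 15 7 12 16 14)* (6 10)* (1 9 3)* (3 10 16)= (1 15 7 12 3)(6 16 14 9 10)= [0, 15, 2, 1, 4, 5, 16, 12, 8, 10, 6, 11, 3, 13, 9, 7, 14]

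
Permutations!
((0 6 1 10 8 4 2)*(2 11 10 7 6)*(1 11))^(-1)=((0 2)(1 7 6 11 10 8 4))^(-1)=(0 2)(1 4 8 10 11 6 7)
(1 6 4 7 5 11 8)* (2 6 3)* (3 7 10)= (1 7 5 11 8)(2 6 4 10 3)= [0, 7, 6, 2, 10, 11, 4, 5, 1, 9, 3, 8]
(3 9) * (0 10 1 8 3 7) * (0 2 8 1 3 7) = (0 10 3 9)(2 8 7) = [10, 1, 8, 9, 4, 5, 6, 2, 7, 0, 3]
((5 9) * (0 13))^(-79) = ((0 13)(5 9))^(-79) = (0 13)(5 9)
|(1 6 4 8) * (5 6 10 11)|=|(1 10 11 5 6 4 8)|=7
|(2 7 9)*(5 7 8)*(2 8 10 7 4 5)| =|(2 10 7 9 8)(4 5)| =10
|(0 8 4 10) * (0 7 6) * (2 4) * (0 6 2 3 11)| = |(0 8 3 11)(2 4 10 7)| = 4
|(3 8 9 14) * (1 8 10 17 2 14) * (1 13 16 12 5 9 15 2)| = |(1 8 15 2 14 3 10 17)(5 9 13 16 12)| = 40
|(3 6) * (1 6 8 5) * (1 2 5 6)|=6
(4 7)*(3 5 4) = (3 5 4 7) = [0, 1, 2, 5, 7, 4, 6, 3]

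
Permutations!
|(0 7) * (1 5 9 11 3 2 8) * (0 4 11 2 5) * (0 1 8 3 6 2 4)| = |(0 7)(2 3 5 9 4 11 6)| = 14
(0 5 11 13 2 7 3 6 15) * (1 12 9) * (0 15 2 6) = [5, 12, 7, 0, 4, 11, 2, 3, 8, 1, 10, 13, 9, 6, 14, 15] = (15)(0 5 11 13 6 2 7 3)(1 12 9)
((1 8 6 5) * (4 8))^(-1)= ((1 4 8 6 5))^(-1)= (1 5 6 8 4)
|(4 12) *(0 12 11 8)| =|(0 12 4 11 8)| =5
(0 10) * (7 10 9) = [9, 1, 2, 3, 4, 5, 6, 10, 8, 7, 0] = (0 9 7 10)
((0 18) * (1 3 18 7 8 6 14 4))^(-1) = ((0 7 8 6 14 4 1 3 18))^(-1) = (0 18 3 1 4 14 6 8 7)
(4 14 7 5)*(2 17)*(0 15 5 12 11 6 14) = (0 15 5 4)(2 17)(6 14 7 12 11) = [15, 1, 17, 3, 0, 4, 14, 12, 8, 9, 10, 6, 11, 13, 7, 5, 16, 2]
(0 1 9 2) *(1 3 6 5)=(0 3 6 5 1 9 2)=[3, 9, 0, 6, 4, 1, 5, 7, 8, 2]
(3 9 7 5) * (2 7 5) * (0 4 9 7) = (0 4 9 5 3 7 2) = [4, 1, 0, 7, 9, 3, 6, 2, 8, 5]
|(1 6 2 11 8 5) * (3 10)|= 6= |(1 6 2 11 8 5)(3 10)|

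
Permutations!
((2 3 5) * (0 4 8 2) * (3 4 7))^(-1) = (0 5 3 7)(2 8 4)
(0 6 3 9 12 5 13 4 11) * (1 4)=(0 6 3 9 12 5 13 1 4 11)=[6, 4, 2, 9, 11, 13, 3, 7, 8, 12, 10, 0, 5, 1]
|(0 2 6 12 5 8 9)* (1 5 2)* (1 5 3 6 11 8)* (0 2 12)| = 20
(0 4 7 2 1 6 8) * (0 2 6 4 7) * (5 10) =(0 7 6 8 2 1 4)(5 10) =[7, 4, 1, 3, 0, 10, 8, 6, 2, 9, 5]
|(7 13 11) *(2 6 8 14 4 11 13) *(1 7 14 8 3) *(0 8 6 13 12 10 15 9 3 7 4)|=|(0 8 6 7 2 13 12 10 15 9 3 1 4 11 14)|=15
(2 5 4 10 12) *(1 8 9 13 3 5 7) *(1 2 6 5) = [0, 8, 7, 1, 10, 4, 5, 2, 9, 13, 12, 11, 6, 3] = (1 8 9 13 3)(2 7)(4 10 12 6 5)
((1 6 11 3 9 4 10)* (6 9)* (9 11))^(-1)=((1 11 3 6 9 4 10))^(-1)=(1 10 4 9 6 3 11)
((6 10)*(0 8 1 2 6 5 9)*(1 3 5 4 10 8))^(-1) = (0 9 5 3 8 6 2 1)(4 10)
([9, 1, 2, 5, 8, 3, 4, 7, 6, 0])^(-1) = (0 9)(3 5)(4 6 8)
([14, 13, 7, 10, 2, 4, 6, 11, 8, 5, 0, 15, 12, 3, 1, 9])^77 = (15)(0 10 3 13 1 14)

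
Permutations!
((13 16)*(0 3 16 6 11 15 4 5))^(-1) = (0 5 4 15 11 6 13 16 3)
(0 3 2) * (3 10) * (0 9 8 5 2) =(0 10 3)(2 9 8 5) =[10, 1, 9, 0, 4, 2, 6, 7, 5, 8, 3]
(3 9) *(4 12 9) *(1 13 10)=(1 13 10)(3 4 12 9)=[0, 13, 2, 4, 12, 5, 6, 7, 8, 3, 1, 11, 9, 10]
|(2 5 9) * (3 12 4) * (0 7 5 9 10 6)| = 30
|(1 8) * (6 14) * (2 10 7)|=6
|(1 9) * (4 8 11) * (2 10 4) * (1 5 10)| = 8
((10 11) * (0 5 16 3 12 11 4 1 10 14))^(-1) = ((0 5 16 3 12 11 14)(1 10 4))^(-1) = (0 14 11 12 3 16 5)(1 4 10)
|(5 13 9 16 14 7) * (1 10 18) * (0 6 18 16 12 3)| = 13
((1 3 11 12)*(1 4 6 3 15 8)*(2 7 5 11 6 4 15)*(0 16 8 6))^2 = (0 8 2 5 12 6)(1 7 11 15 3 16)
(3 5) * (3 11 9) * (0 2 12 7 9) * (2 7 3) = (0 7 9 2 12 3 5 11) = [7, 1, 12, 5, 4, 11, 6, 9, 8, 2, 10, 0, 3]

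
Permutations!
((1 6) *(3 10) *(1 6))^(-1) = (3 10) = ((3 10))^(-1)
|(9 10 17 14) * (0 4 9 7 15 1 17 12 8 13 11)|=40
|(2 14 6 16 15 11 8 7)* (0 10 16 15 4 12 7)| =|(0 10 16 4 12 7 2 14 6 15 11 8)| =12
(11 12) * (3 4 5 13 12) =[0, 1, 2, 4, 5, 13, 6, 7, 8, 9, 10, 3, 11, 12] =(3 4 5 13 12 11)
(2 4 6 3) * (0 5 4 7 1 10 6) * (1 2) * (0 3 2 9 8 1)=(0 5 4 3)(1 10 6 2 7 9 8)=[5, 10, 7, 0, 3, 4, 2, 9, 1, 8, 6]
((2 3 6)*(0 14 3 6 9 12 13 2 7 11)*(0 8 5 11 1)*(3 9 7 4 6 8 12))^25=(0 14 9 3 7 1)(2 8 5 11 12 13)(4 6)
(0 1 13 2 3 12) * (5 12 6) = (0 1 13 2 3 6 5 12) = [1, 13, 3, 6, 4, 12, 5, 7, 8, 9, 10, 11, 0, 2]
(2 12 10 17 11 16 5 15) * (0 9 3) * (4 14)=(0 9 3)(2 12 10 17 11 16 5 15)(4 14)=[9, 1, 12, 0, 14, 15, 6, 7, 8, 3, 17, 16, 10, 13, 4, 2, 5, 11]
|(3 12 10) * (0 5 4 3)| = 6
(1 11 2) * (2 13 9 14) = (1 11 13 9 14 2) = [0, 11, 1, 3, 4, 5, 6, 7, 8, 14, 10, 13, 12, 9, 2]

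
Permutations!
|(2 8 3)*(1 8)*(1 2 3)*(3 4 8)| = |(1 3 4 8)| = 4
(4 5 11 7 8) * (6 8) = [0, 1, 2, 3, 5, 11, 8, 6, 4, 9, 10, 7] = (4 5 11 7 6 8)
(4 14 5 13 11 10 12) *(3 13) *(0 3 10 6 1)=(0 3 13 11 6 1)(4 14 5 10 12)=[3, 0, 2, 13, 14, 10, 1, 7, 8, 9, 12, 6, 4, 11, 5]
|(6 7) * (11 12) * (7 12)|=4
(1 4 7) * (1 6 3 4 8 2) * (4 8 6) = [0, 6, 1, 8, 7, 5, 3, 4, 2] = (1 6 3 8 2)(4 7)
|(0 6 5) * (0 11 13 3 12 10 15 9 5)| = 8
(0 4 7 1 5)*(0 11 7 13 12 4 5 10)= (0 5 11 7 1 10)(4 13 12)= [5, 10, 2, 3, 13, 11, 6, 1, 8, 9, 0, 7, 4, 12]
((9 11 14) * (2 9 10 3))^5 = (2 3 10 14 11 9)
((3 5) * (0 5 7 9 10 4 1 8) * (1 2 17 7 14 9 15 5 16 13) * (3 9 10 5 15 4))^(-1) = ((0 16 13 1 8)(2 17 7 4)(3 14 10)(5 9))^(-1) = (0 8 1 13 16)(2 4 7 17)(3 10 14)(5 9)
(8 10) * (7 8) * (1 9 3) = [0, 9, 2, 1, 4, 5, 6, 8, 10, 3, 7] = (1 9 3)(7 8 10)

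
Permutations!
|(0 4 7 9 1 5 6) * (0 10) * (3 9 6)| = |(0 4 7 6 10)(1 5 3 9)| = 20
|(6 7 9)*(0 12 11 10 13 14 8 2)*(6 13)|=|(0 12 11 10 6 7 9 13 14 8 2)|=11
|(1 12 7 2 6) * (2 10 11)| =|(1 12 7 10 11 2 6)| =7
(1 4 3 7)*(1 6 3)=(1 4)(3 7 6)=[0, 4, 2, 7, 1, 5, 3, 6]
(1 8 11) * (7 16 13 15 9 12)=(1 8 11)(7 16 13 15 9 12)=[0, 8, 2, 3, 4, 5, 6, 16, 11, 12, 10, 1, 7, 15, 14, 9, 13]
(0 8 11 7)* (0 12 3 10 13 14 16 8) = (3 10 13 14 16 8 11 7 12) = [0, 1, 2, 10, 4, 5, 6, 12, 11, 9, 13, 7, 3, 14, 16, 15, 8]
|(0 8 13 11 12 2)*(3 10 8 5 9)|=10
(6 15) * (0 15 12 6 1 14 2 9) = (0 15 1 14 2 9)(6 12) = [15, 14, 9, 3, 4, 5, 12, 7, 8, 0, 10, 11, 6, 13, 2, 1]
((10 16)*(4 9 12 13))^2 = (16)(4 12)(9 13)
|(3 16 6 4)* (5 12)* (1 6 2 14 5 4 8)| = 21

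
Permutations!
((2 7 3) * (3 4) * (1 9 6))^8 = ((1 9 6)(2 7 4 3))^8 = (1 6 9)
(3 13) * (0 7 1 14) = (0 7 1 14)(3 13) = [7, 14, 2, 13, 4, 5, 6, 1, 8, 9, 10, 11, 12, 3, 0]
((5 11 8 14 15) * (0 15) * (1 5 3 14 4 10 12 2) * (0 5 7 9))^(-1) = ((0 15 3 14 5 11 8 4 10 12 2 1 7 9))^(-1) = (0 9 7 1 2 12 10 4 8 11 5 14 3 15)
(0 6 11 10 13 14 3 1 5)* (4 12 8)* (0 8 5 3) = (0 6 11 10 13 14)(1 3)(4 12 5 8) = [6, 3, 2, 1, 12, 8, 11, 7, 4, 9, 13, 10, 5, 14, 0]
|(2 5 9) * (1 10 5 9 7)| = |(1 10 5 7)(2 9)| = 4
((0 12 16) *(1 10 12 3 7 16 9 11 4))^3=(0 16 7 3)(1 9)(4 12)(10 11)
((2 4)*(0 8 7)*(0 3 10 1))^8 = (0 7 10)(1 8 3)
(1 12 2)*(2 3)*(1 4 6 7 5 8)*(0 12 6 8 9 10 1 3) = (0 12)(1 6 7 5 9 10)(2 4 8 3) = [12, 6, 4, 2, 8, 9, 7, 5, 3, 10, 1, 11, 0]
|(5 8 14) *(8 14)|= |(5 14)|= 2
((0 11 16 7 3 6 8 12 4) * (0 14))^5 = ((0 11 16 7 3 6 8 12 4 14))^5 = (0 6)(3 14)(4 7)(8 11)(12 16)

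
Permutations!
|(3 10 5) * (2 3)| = 4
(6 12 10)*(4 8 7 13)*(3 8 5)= [0, 1, 2, 8, 5, 3, 12, 13, 7, 9, 6, 11, 10, 4]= (3 8 7 13 4 5)(6 12 10)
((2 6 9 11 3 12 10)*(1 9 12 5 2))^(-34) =(1 11 5 6 10 9 3 2 12)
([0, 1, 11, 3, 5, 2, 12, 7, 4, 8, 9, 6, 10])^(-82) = [0, 1, 5, 3, 8, 4, 11, 7, 9, 10, 12, 2, 6]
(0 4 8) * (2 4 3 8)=(0 3 8)(2 4)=[3, 1, 4, 8, 2, 5, 6, 7, 0]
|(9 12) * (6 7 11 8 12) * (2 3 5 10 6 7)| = 5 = |(2 3 5 10 6)(7 11 8 12 9)|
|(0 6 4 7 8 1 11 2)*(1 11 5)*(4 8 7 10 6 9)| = 8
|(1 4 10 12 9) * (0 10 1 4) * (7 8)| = 6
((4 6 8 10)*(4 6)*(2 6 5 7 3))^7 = ((2 6 8 10 5 7 3))^7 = (10)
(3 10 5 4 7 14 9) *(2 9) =(2 9 3 10 5 4 7 14) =[0, 1, 9, 10, 7, 4, 6, 14, 8, 3, 5, 11, 12, 13, 2]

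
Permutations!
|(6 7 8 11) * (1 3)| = 4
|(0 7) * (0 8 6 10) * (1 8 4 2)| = |(0 7 4 2 1 8 6 10)| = 8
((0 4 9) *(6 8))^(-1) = ((0 4 9)(6 8))^(-1) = (0 9 4)(6 8)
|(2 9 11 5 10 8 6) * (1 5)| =8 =|(1 5 10 8 6 2 9 11)|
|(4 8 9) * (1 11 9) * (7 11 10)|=|(1 10 7 11 9 4 8)|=7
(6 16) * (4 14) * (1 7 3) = (1 7 3)(4 14)(6 16) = [0, 7, 2, 1, 14, 5, 16, 3, 8, 9, 10, 11, 12, 13, 4, 15, 6]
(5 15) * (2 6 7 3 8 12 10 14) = [0, 1, 6, 8, 4, 15, 7, 3, 12, 9, 14, 11, 10, 13, 2, 5] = (2 6 7 3 8 12 10 14)(5 15)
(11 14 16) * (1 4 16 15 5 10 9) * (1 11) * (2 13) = (1 4 16)(2 13)(5 10 9 11 14 15) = [0, 4, 13, 3, 16, 10, 6, 7, 8, 11, 9, 14, 12, 2, 15, 5, 1]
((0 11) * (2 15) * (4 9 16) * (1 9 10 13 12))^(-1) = (0 11)(1 12 13 10 4 16 9)(2 15)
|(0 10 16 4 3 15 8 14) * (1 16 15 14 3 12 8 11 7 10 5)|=|(0 5 1 16 4 12 8 3 14)(7 10 15 11)|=36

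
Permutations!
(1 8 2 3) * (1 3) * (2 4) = (1 8 4 2) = [0, 8, 1, 3, 2, 5, 6, 7, 4]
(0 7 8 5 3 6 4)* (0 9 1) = (0 7 8 5 3 6 4 9 1) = [7, 0, 2, 6, 9, 3, 4, 8, 5, 1]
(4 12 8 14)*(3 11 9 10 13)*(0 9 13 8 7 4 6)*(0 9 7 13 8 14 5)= (0 7 4 12 13 3 11 8 5)(6 9 10 14)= [7, 1, 2, 11, 12, 0, 9, 4, 5, 10, 14, 8, 13, 3, 6]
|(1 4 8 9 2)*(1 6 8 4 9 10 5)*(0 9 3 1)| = |(0 9 2 6 8 10 5)(1 3)| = 14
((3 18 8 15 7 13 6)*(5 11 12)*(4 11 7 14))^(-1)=((3 18 8 15 14 4 11 12 5 7 13 6))^(-1)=(3 6 13 7 5 12 11 4 14 15 8 18)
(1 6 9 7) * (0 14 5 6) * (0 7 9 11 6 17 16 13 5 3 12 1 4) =(0 14 3 12 1 7 4)(5 17 16 13)(6 11) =[14, 7, 2, 12, 0, 17, 11, 4, 8, 9, 10, 6, 1, 5, 3, 15, 13, 16]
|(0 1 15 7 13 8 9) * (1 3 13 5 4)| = 5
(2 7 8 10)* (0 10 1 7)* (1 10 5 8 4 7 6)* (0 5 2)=[2, 6, 5, 3, 7, 8, 1, 4, 10, 9, 0]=(0 2 5 8 10)(1 6)(4 7)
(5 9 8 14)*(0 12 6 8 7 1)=[12, 0, 2, 3, 4, 9, 8, 1, 14, 7, 10, 11, 6, 13, 5]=(0 12 6 8 14 5 9 7 1)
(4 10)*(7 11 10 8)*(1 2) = (1 2)(4 8 7 11 10) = [0, 2, 1, 3, 8, 5, 6, 11, 7, 9, 4, 10]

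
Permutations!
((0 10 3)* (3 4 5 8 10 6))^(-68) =((0 6 3)(4 5 8 10))^(-68) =(10)(0 6 3)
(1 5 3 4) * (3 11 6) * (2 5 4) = (1 4)(2 5 11 6 3) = [0, 4, 5, 2, 1, 11, 3, 7, 8, 9, 10, 6]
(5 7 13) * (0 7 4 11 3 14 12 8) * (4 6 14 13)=(0 7 4 11 3 13 5 6 14 12 8)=[7, 1, 2, 13, 11, 6, 14, 4, 0, 9, 10, 3, 8, 5, 12]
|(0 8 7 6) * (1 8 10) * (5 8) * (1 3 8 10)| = 8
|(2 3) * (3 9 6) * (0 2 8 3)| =|(0 2 9 6)(3 8)| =4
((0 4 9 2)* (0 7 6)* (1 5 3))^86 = (0 9 7)(1 3 5)(2 6 4)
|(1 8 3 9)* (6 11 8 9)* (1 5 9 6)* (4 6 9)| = |(1 9 5 4 6 11 8 3)| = 8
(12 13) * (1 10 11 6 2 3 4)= (1 10 11 6 2 3 4)(12 13)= [0, 10, 3, 4, 1, 5, 2, 7, 8, 9, 11, 6, 13, 12]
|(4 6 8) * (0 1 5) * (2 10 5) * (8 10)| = 8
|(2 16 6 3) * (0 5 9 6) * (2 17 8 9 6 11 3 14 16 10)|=|(0 5 6 14 16)(2 10)(3 17 8 9 11)|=10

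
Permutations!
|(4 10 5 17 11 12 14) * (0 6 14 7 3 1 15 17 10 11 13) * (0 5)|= |(0 6 14 4 11 12 7 3 1 15 17 13 5 10)|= 14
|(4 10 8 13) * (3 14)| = 4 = |(3 14)(4 10 8 13)|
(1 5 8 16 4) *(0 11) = (0 11)(1 5 8 16 4) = [11, 5, 2, 3, 1, 8, 6, 7, 16, 9, 10, 0, 12, 13, 14, 15, 4]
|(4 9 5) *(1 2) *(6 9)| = |(1 2)(4 6 9 5)| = 4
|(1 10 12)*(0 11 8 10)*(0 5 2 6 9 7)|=|(0 11 8 10 12 1 5 2 6 9 7)|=11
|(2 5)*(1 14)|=2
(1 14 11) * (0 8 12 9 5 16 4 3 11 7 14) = [8, 0, 2, 11, 3, 16, 6, 14, 12, 5, 10, 1, 9, 13, 7, 15, 4] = (0 8 12 9 5 16 4 3 11 1)(7 14)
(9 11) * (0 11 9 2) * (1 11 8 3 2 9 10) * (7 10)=[8, 11, 0, 2, 4, 5, 6, 10, 3, 7, 1, 9]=(0 8 3 2)(1 11 9 7 10)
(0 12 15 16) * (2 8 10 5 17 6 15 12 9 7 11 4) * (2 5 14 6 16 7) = [9, 1, 8, 3, 5, 17, 15, 11, 10, 2, 14, 4, 12, 13, 6, 7, 0, 16] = (0 9 2 8 10 14 6 15 7 11 4 5 17 16)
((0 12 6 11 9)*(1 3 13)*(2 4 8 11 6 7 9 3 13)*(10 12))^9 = (0 9 7 12 10)(1 13)(2 3 11 8 4)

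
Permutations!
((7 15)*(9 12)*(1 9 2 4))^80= ((1 9 12 2 4)(7 15))^80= (15)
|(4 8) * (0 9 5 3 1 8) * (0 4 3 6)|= 12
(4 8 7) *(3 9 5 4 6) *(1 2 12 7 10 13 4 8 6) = (1 2 12 7)(3 9 5 8 10 13 4 6) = [0, 2, 12, 9, 6, 8, 3, 1, 10, 5, 13, 11, 7, 4]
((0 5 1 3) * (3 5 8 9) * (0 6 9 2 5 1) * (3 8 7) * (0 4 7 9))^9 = (9)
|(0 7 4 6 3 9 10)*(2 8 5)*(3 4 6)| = 21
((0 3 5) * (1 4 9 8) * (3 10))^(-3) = (0 10 3 5)(1 4 9 8) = ((0 10 3 5)(1 4 9 8))^(-3)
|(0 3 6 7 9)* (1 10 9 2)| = 8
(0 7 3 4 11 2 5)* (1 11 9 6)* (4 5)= (0 7 3 5)(1 11 2 4 9 6)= [7, 11, 4, 5, 9, 0, 1, 3, 8, 6, 10, 2]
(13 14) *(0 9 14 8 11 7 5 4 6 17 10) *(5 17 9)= (0 5 4 6 9 14 13 8 11 7 17 10)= [5, 1, 2, 3, 6, 4, 9, 17, 11, 14, 0, 7, 12, 8, 13, 15, 16, 10]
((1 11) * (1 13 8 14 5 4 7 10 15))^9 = ((1 11 13 8 14 5 4 7 10 15))^9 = (1 15 10 7 4 5 14 8 13 11)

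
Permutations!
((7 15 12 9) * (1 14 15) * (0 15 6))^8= (15)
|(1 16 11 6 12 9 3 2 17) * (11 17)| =|(1 16 17)(2 11 6 12 9 3)| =6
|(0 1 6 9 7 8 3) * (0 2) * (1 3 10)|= 6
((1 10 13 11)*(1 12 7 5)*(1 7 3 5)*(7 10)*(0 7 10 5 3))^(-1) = (0 12 11 13 10 1 7)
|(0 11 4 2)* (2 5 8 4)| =3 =|(0 11 2)(4 5 8)|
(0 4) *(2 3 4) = (0 2 3 4) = [2, 1, 3, 4, 0]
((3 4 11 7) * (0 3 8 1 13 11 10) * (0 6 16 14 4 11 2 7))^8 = (0 11 3)(1 7 13 8 2)(4 16 10 14 6) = ((0 3 11)(1 13 2 7 8)(4 10 6 16 14))^8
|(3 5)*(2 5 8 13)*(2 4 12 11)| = 8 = |(2 5 3 8 13 4 12 11)|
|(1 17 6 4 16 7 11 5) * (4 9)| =|(1 17 6 9 4 16 7 11 5)| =9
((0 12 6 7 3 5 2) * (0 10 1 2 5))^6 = ((0 12 6 7 3)(1 2 10))^6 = (0 12 6 7 3)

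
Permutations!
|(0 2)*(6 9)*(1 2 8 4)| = 10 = |(0 8 4 1 2)(6 9)|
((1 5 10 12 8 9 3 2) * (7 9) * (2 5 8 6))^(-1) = ((1 8 7 9 3 5 10 12 6 2))^(-1) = (1 2 6 12 10 5 3 9 7 8)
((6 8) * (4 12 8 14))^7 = (4 8 14 12 6)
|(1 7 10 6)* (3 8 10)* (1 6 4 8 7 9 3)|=|(1 9 3 7)(4 8 10)|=12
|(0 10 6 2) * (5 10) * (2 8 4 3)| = |(0 5 10 6 8 4 3 2)| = 8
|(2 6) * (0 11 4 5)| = |(0 11 4 5)(2 6)| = 4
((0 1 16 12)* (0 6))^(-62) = (0 12 1 6 16)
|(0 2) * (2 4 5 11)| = |(0 4 5 11 2)| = 5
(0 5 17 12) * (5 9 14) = (0 9 14 5 17 12) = [9, 1, 2, 3, 4, 17, 6, 7, 8, 14, 10, 11, 0, 13, 5, 15, 16, 12]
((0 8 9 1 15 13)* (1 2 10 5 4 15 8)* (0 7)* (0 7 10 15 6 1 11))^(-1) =(0 11)(1 6 4 5 10 13 15 2 9 8)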